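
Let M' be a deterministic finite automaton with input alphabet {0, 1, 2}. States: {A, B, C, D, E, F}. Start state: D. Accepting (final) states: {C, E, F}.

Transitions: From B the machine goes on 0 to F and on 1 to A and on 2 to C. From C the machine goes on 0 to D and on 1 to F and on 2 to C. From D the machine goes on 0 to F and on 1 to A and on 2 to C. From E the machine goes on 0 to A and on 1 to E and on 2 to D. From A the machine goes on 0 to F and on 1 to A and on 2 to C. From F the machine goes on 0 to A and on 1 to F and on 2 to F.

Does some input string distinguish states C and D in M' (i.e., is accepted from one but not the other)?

Yes

States {B,E} cannot be reached from the start state, so discard them.
Initial partition by acceptance: {C,F} | {A,D}.
The partition is now stable with 2 blocks: {C,F} | {A,D}.
C and D end up in different blocks, so they are distinguishable. For instance, the string 'ε' is accepted from only C.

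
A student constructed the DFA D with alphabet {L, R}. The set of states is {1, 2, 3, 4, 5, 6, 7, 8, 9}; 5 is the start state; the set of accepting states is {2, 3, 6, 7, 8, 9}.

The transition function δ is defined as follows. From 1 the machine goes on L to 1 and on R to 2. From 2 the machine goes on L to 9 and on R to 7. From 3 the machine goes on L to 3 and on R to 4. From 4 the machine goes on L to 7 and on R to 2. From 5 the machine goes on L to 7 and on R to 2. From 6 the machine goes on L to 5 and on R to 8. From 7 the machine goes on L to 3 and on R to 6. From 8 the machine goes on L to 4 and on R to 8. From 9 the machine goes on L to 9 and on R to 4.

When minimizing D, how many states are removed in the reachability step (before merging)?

1

BFS from 5 reaches {2, 3, 4, 5, 6, 7, 8, 9}; the 1 state(s) 1 are never visited.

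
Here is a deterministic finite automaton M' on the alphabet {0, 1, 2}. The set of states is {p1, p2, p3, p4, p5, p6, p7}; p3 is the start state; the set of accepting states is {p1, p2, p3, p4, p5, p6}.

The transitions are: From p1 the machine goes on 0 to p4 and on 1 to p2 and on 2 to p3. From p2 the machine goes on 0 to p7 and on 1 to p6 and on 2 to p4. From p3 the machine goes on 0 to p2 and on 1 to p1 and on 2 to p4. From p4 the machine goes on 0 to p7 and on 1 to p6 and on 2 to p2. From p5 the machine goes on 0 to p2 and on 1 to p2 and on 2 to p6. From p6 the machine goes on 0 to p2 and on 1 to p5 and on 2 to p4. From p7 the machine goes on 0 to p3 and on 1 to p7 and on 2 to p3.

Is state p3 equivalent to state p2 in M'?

All states are reachable from the start state.
P0 = {p1,p2,p3,p4,p5,p6} | {p7}.
Split {p1,p2,p3,p4,p5,p6} by δ(·,0) → {p1,p3,p5,p6} and {p2,p4}.
On input 1, block {p1,p3,p5,p6} splits into {p1,p5} and {p3,p6}.
The partition is now stable with 4 blocks: {p1,p5} | {p7} | {p2,p4} | {p3,p6}.
p3 and p2 end up in different blocks, so they are distinguishable. For instance, the string '0' is accepted from only p3.

No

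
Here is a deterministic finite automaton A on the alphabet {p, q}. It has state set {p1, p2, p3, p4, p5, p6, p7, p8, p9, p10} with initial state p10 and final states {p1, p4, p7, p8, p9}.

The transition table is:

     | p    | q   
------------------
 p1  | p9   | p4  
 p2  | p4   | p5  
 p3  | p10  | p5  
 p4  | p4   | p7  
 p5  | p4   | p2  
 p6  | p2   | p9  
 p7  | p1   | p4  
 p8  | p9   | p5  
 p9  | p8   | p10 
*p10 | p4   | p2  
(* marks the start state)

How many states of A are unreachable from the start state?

Starting at p10 and following transitions, the reachable set is {p1, p2, p4, p5, p7, p8, p9, p10}. That leaves p3, p6 unreachable — 2 in total.

2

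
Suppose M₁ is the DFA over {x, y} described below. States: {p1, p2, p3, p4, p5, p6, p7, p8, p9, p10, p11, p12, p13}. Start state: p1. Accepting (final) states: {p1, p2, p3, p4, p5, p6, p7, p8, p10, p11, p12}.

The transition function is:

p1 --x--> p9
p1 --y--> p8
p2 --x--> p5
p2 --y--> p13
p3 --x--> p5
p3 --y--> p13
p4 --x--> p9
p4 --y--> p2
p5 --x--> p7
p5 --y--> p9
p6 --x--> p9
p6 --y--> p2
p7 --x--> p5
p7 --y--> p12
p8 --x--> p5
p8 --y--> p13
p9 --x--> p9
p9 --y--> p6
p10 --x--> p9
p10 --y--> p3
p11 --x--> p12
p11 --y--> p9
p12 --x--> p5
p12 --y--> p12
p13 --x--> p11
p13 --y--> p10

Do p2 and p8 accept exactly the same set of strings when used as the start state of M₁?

First remove the unreachable states {p4}; 12 states remain.
Initial partition by acceptance: {p1,p2,p3,p5,p6,p7,p8,p10,p11,p12} | {p9,p13}.
Refine {p1,p2,p3,p5,p6,p7,p8,p10,p11,p12} on symbol x: members go to different blocks, giving {p2,p3,p5,p7,p8,p11,p12} and {p1,p6,p10}.
On input y, block {p2,p3,p5,p7,p8,p11,p12} splits into {p2,p3,p5,p8,p11} and {p7,p12}.
On input x, block {p2,p3,p5,p8,p11} splits into {p2,p3,p8} and {p5,p11}.
Split {p9,p13} by δ(·,x) → {p9} and {p13}.
No further refinement is possible. Final partition (6 blocks): {p2,p3,p8} | {p9} | {p1,p6,p10} | {p7,p12} | {p5,p11} | {p13}.
p2 and p8 lie in the same block of the stable partition, so they are equivalent — no string distinguishes them.

Yes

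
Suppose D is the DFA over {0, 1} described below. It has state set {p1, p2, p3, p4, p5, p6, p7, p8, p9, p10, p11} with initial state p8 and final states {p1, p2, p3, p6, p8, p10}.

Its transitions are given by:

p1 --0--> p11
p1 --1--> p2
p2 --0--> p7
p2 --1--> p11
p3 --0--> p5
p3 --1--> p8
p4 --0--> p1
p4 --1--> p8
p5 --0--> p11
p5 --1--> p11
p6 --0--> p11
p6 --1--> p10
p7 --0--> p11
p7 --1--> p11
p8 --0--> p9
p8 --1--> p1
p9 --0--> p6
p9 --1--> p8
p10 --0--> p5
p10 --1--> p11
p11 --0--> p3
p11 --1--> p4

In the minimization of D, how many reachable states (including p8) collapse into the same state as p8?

All states are reachable from the start state.
Start with accepting vs non-accepting: {p1,p2,p3,p6,p8,p10} | {p4,p5,p7,p9,p11}.
On input 1, block {p1,p2,p3,p6,p8,p10} splits into {p1,p3,p6,p8} and {p2,p10}.
On input 1, block {p1,p3,p6,p8} splits into {p1,p6} and {p3,p8}.
Split {p4,p5,p7,p9,p11} by δ(·,0) → {p4,p9} and {p5,p7} and {p11}.
On input 0, block {p3,p8} splits into {p3} and {p8}.
The partition is now stable with 7 blocks: {p1,p6} | {p4,p9} | {p2,p10} | {p3} | {p5,p7} | {p11} | {p8}.
State p8 belongs to the block {p8}, which has 1 states.

1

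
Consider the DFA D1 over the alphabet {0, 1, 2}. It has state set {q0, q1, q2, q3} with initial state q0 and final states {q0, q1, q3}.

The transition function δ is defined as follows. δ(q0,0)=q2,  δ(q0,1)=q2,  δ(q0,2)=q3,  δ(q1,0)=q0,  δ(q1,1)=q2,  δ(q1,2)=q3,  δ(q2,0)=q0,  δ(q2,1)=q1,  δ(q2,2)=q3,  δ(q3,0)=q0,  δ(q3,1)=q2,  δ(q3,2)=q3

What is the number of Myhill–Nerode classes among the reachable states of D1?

3

P0 = {q0,q1,q3} | {q2}.
Refine {q0,q1,q3} on symbol 0: members go to different blocks, giving {q1,q3} and {q0}.
Stable partition: {q1,q3} | {q2} | {q0} — 3 equivalence classes.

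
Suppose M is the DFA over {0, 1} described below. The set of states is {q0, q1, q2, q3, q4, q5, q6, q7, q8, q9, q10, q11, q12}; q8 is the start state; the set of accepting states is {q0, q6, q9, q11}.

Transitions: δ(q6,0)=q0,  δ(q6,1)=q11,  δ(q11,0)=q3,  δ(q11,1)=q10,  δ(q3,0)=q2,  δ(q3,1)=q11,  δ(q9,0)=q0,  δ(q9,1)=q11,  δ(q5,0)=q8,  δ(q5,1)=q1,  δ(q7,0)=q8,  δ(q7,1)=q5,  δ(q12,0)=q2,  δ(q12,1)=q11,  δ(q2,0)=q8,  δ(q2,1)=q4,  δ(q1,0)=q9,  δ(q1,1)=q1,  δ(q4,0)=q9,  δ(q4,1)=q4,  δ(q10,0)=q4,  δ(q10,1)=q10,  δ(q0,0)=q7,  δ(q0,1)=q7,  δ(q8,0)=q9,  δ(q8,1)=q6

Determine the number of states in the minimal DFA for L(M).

9

States {q12} cannot be reached from the start state, so discard them.
P0 = {q0,q6,q9,q11} | {q1,q2,q3,q4,q5,q7,q8,q10}.
Split {q0,q6,q9,q11} by δ(·,0) → {q0,q11} and {q6,q9}.
Split {q1,q2,q3,q4,q5,q7,q8,q10} by δ(·,0) → {q2,q3,q5,q7,q10} and {q1,q4,q8}.
Refine {q2,q3,q5,q7,q10} on symbol 0: members go to different blocks, giving {q2,q5,q7,q10} and {q3}.
On input 0, block {q0,q11} splits into {q0} and {q11}.
Split {q2,q5,q7,q10} by δ(·,1) → {q2,q5} and {q7,q10}.
On input 1, block {q1,q4,q8} splits into {q1,q4} and {q8}.
Split {q7,q10} by δ(·,0) → {q7} and {q10}.
The partition is now stable with 9 blocks: {q0} | {q2,q5} | {q6,q9} | {q1,q4} | {q3} | {q11} | {q7} | {q8} | {q10}.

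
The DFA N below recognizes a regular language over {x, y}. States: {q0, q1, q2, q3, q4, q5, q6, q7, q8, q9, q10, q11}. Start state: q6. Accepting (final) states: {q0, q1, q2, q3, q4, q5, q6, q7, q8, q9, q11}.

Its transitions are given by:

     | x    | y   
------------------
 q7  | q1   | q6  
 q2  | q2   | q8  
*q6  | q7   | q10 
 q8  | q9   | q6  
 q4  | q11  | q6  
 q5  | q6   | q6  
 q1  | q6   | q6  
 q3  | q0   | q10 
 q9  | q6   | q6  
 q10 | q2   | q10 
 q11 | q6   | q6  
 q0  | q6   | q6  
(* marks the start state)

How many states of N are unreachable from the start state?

BFS from q6 reaches {q1, q2, q6, q7, q8, q9, q10}; the 5 state(s) q0, q3, q4, q5, q11 are never visited.

5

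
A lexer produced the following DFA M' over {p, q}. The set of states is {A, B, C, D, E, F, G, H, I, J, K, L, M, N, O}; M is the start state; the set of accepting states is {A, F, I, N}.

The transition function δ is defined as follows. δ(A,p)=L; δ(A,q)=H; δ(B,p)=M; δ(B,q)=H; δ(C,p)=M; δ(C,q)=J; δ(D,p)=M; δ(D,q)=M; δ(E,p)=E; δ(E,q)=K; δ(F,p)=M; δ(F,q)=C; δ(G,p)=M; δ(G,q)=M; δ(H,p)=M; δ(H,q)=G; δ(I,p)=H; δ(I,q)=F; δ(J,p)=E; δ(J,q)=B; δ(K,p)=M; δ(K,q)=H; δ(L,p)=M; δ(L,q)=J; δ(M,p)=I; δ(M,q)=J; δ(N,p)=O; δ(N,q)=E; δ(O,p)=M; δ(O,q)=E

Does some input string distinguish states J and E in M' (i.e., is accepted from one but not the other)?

First remove the unreachable states {A,D,L,N,O}; 10 states remain.
Initial partition by acceptance: {F,I} | {B,C,E,G,H,J,K,M}.
Refine {F,I} on symbol q: members go to different blocks, giving {F} and {I}.
Refine {B,C,E,G,H,J,K,M} on symbol p: members go to different blocks, giving {B,C,E,G,H,J,K} and {M}.
Split {B,C,E,G,H,J,K} by δ(·,p) → {B,C,G,H,K} and {E,J}.
Refine {B,C,G,H,K} on symbol q: members go to different blocks, giving {B,H,K} and {C} and {G}.
On input q, block {B,H,K} splits into {B,K} and {H}.
The partition is now stable with 8 blocks: {F} | {B,K} | {I} | {M} | {E,J} | {C} | {G} | {H}.
J and E lie in the same block of the stable partition, so they are equivalent — no string distinguishes them.

No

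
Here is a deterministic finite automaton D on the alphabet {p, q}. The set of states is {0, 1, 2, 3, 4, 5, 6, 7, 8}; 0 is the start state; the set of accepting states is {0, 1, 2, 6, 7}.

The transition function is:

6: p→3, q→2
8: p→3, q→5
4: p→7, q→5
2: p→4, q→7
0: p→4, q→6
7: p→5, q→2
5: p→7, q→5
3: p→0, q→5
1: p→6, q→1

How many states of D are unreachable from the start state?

2

BFS from 0 reaches {0, 2, 3, 4, 5, 6, 7}; the 2 state(s) 1, 8 are never visited.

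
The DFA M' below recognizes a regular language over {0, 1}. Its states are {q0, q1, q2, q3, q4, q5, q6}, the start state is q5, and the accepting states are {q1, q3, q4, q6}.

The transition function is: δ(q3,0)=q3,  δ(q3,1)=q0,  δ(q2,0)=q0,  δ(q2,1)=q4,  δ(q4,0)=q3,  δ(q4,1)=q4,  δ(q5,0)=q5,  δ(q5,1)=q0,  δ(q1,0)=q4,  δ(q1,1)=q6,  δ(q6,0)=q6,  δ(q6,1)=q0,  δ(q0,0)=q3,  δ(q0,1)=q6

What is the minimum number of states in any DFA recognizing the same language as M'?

First remove the unreachable states {q1,q2,q4}; 4 states remain.
Initial partition by acceptance: {q3,q6} | {q0,q5}.
On input 0, block {q0,q5} splits into {q0} and {q5}.
Stable partition: {q3,q6} | {q0} | {q5} — 3 equivalence classes.

3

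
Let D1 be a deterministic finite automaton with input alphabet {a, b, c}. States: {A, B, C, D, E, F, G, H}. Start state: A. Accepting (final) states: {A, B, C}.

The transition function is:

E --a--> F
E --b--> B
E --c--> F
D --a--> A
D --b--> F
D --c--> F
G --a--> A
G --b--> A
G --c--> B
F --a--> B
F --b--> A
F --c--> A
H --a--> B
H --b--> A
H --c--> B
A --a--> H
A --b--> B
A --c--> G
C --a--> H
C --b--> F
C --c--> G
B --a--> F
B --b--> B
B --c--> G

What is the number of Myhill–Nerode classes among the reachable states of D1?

2

First remove the unreachable states {C,D,E}; 5 states remain.
P0 = {A,B} | {F,G,H}.
Stable partition: {A,B} | {F,G,H} — 2 equivalence classes.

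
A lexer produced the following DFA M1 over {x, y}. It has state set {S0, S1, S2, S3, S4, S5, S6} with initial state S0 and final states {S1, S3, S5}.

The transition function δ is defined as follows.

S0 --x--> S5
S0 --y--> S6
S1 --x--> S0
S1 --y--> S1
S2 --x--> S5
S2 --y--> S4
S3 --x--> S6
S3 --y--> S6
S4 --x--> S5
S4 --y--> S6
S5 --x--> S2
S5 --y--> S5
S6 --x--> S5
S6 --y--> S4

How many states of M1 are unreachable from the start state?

No path from S0 leads to S1, S3; the other 5 states are all reachable.

2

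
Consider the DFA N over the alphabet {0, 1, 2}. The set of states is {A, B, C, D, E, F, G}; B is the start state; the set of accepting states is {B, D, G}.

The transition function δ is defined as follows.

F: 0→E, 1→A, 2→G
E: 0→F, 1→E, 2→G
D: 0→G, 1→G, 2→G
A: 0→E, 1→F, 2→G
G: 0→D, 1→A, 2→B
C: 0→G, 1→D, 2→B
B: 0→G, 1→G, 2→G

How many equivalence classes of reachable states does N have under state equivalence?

First remove the unreachable states {C}; 6 states remain.
Initial partition by acceptance: {B,D,G} | {A,E,F}.
Refine {B,D,G} on symbol 1: members go to different blocks, giving {B,D} and {G}.
Stable partition: {B,D} | {A,E,F} | {G} — 3 equivalence classes.

3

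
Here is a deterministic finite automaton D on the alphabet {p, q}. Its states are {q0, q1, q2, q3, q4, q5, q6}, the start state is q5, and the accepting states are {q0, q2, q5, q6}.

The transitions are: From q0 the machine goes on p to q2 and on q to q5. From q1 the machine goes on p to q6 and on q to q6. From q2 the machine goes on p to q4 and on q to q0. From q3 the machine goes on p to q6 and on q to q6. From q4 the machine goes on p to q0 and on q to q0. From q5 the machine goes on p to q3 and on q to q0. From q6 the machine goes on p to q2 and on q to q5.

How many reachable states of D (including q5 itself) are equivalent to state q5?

2

States {q1} cannot be reached from the start state, so discard them.
Start with accepting vs non-accepting: {q0,q2,q5,q6} | {q3,q4}.
Split {q0,q2,q5,q6} by δ(·,p) → {q0,q6} and {q2,q5}.
The partition is now stable with 3 blocks: {q0,q6} | {q3,q4} | {q2,q5}.
State q5 belongs to the block {q2,q5}, which has 2 states.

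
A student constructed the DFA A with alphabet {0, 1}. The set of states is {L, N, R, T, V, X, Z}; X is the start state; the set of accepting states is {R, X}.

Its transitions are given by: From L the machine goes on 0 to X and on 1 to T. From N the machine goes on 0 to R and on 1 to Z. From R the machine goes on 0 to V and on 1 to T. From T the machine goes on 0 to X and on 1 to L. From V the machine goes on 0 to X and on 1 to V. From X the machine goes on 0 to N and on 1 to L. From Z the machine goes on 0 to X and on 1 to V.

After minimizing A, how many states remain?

2

Every state is reachable, so we keep all 7.
Initial partition by acceptance: {R,X} | {L,N,T,V,Z}.
No further refinement is possible. Final partition (2 blocks): {R,X} | {L,N,T,V,Z}.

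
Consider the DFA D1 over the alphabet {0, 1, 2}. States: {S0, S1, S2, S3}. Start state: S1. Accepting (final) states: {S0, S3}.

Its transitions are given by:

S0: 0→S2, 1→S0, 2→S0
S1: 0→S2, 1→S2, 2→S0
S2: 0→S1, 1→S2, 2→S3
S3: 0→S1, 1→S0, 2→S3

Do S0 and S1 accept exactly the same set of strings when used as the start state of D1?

All states are reachable from the start state.
Initial partition by acceptance: {S0,S3} | {S1,S2}.
The partition is now stable with 2 blocks: {S0,S3} | {S1,S2}.
S0 and S1 end up in different blocks, so they are distinguishable. For instance, the string 'ε' is accepted from only S0.

No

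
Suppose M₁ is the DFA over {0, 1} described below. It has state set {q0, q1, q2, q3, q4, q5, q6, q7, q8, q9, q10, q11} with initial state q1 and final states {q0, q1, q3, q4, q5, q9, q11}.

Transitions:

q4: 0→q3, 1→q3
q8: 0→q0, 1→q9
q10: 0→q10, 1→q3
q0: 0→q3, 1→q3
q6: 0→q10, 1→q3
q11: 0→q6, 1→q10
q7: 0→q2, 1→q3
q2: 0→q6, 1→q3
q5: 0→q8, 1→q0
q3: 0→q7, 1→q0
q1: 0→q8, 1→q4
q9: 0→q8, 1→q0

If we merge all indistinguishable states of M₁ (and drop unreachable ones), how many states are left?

5

Reachable states from the start: {q0,q1,q2,q3,q4,q6,q7,q8,q9,q10}. Unreachable: {q5,q11} — drop them.
Initial partition by acceptance: {q0,q1,q3,q4,q9} | {q2,q6,q7,q8,q10}.
Split {q0,q1,q3,q4,q9} by δ(·,0) → {q1,q3,q9} and {q0,q4}.
On input 0, block {q2,q6,q7,q8,q10} splits into {q2,q6,q7,q10} and {q8}.
Refine {q1,q3,q9} on symbol 0: members go to different blocks, giving {q1,q9} and {q3}.
The partition is now stable with 5 blocks: {q1,q9} | {q2,q6,q7,q10} | {q0,q4} | {q8} | {q3}.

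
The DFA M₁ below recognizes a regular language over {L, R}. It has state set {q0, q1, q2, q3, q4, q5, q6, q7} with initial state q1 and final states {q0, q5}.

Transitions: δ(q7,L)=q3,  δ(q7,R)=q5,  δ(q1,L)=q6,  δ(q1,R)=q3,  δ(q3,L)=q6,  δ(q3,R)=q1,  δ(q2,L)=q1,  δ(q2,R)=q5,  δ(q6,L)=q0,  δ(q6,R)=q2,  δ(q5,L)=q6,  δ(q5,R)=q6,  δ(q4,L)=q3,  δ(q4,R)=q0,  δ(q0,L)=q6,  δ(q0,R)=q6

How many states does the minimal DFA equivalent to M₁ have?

Reachable states from the start: {q0,q1,q2,q3,q5,q6}. Unreachable: {q4,q7} — drop them.
P0 = {q0,q5} | {q1,q2,q3,q6}.
Refine {q1,q2,q3,q6} on symbol L: members go to different blocks, giving {q1,q2,q3} and {q6}.
On input L, block {q1,q2,q3} splits into {q1,q3} and {q2}.
The partition is now stable with 4 blocks: {q0,q5} | {q1,q3} | {q6} | {q2}.

4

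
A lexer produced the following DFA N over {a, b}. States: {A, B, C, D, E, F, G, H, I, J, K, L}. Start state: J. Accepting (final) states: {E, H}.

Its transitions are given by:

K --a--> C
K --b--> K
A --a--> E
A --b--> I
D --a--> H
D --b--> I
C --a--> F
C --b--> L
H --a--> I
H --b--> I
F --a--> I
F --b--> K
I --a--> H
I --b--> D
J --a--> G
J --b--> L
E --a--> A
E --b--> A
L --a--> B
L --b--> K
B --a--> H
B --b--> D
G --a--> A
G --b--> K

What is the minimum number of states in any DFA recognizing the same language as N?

Initial partition by acceptance: {E,H} | {A,B,C,D,F,G,I,J,K,L}.
On input a, block {A,B,C,D,F,G,I,J,K,L} splits into {C,F,G,J,K,L} and {A,B,D,I}.
Split {C,F,G,J,K,L} by δ(·,a) → {C,J,K} and {F,G,L}.
Refine {C,J,K} on symbol a: members go to different blocks, giving {C,J} and {K}.
No further refinement is possible. Final partition (5 blocks): {E,H} | {C,J} | {A,B,D,I} | {F,G,L} | {K}.

5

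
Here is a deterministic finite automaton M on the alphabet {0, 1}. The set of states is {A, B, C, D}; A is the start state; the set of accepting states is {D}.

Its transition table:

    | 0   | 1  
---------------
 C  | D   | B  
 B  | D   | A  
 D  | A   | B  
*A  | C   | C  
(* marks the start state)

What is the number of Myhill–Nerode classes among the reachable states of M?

Every state is reachable, so we keep all 4.
P0 = {D} | {A,B,C}.
Refine {A,B,C} on symbol 0: members go to different blocks, giving {B,C} and {A}.
On input 1, block {B,C} splits into {B} and {C}.
Stable partition: {D} | {B} | {A} | {C} — 4 equivalence classes.

4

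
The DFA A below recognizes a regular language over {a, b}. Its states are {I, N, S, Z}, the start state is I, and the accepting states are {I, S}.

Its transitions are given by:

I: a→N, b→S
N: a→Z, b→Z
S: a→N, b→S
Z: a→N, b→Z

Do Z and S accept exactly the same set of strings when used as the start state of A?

No

All states are reachable from the start state.
Initial partition by acceptance: {I,S} | {N,Z}.
No further refinement is possible. Final partition (2 blocks): {I,S} | {N,Z}.
Z and S end up in different blocks, so they are distinguishable. For instance, the string 'ε' is accepted from only S.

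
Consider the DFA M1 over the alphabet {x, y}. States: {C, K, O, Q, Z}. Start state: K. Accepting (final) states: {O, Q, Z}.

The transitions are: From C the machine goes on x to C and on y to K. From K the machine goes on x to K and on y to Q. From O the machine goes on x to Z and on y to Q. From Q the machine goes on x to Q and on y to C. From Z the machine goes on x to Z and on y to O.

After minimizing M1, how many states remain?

3

First remove the unreachable states {O,Z}; 3 states remain.
Initial partition by acceptance: {Q} | {C,K}.
Refine {C,K} on symbol y: members go to different blocks, giving {C} and {K}.
Stable partition: {Q} | {C} | {K} — 3 equivalence classes.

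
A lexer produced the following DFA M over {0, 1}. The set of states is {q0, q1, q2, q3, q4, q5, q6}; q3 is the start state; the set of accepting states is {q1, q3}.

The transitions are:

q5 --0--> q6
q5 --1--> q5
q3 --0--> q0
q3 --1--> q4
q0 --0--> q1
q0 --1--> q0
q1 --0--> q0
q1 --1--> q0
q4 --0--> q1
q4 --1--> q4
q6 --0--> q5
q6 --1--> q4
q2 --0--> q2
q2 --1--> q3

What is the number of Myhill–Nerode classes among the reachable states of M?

Reachable states from the start: {q0,q1,q3,q4}. Unreachable: {q2,q5,q6} — drop them.
P0 = {q1,q3} | {q0,q4}.
No further refinement is possible. Final partition (2 blocks): {q1,q3} | {q0,q4}.

2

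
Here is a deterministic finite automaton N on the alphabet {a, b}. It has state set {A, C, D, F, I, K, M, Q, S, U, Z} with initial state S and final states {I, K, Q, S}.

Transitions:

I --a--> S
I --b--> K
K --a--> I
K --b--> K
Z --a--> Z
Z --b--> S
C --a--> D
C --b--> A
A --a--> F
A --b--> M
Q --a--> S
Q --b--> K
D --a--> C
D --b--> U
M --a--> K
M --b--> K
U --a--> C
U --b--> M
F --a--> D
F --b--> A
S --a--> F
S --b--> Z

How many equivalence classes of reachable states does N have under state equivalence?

Reachable states from the start: {A,C,D,F,I,K,M,S,U,Z}. Unreachable: {Q} — drop them.
Start with accepting vs non-accepting: {I,K,S} | {A,C,D,F,M,U,Z}.
Refine {I,K,S} on symbol a: members go to different blocks, giving {I,K} and {S}.
Refine {I,K} on symbol a: members go to different blocks, giving {K} and {I}.
Split {A,C,D,F,M,U,Z} by δ(·,a) → {A,C,D,F,U,Z} and {M}.
On input b, block {A,C,D,F,U,Z} splits into {C,D,F} and {A,U} and {Z}.
The partition is now stable with 7 blocks: {K} | {C,D,F} | {S} | {I} | {M} | {A,U} | {Z}.

7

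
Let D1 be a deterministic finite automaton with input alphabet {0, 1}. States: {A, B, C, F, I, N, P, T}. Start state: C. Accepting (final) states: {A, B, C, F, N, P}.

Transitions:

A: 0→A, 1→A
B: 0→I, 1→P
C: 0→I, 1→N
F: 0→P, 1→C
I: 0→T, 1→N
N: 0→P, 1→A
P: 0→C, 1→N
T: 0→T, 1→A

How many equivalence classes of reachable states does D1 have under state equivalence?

Reachable states from the start: {A,C,I,N,P,T}. Unreachable: {B,F} — drop them.
P0 = {A,C,N,P} | {I,T}.
Refine {A,C,N,P} on symbol 0: members go to different blocks, giving {A,N,P} and {C}.
On input 0, block {A,N,P} splits into {A,N} and {P}.
Split {A,N} by δ(·,0) → {A} and {N}.
Split {I,T} by δ(·,1) → {T} and {I}.
Stable partition: {A} | {T} | {C} | {P} | {N} | {I} — 6 equivalence classes.

6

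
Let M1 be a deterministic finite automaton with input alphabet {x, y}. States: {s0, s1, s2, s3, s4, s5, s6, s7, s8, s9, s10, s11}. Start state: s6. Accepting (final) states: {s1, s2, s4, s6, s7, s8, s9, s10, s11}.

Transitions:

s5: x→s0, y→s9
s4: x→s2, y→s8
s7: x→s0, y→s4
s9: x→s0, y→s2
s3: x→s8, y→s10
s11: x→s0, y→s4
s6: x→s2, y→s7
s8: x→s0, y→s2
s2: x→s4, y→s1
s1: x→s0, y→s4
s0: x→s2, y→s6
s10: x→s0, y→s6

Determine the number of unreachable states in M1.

BFS from s6 reaches {s0, s1, s2, s4, s6, s7, s8}; the 5 state(s) s3, s5, s9, s10, s11 are never visited.

5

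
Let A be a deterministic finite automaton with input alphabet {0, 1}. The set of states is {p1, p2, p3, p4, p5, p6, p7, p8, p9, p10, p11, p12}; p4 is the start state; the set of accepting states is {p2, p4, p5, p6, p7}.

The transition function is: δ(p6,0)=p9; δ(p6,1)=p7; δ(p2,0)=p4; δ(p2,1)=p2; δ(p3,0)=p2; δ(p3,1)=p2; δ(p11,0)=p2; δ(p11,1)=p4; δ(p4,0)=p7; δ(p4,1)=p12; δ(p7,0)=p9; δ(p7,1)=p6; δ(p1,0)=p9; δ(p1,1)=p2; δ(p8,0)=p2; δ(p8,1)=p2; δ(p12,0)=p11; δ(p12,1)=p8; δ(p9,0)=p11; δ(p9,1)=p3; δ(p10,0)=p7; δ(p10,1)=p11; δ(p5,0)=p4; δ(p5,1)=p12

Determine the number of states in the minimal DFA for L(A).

States {p1,p5,p10} cannot be reached from the start state, so discard them.
P0 = {p2,p4,p6,p7} | {p3,p8,p9,p11,p12}.
Refine {p2,p4,p6,p7} on symbol 0: members go to different blocks, giving {p2,p4} and {p6,p7}.
Split {p2,p4} by δ(·,0) → {p2} and {p4}.
Split {p3,p8,p9,p11,p12} by δ(·,0) → {p3,p8,p11} and {p9,p12}.
Split {p3,p8,p11} by δ(·,1) → {p3,p8} and {p11}.
Stable partition: {p2} | {p3,p8} | {p6,p7} | {p4} | {p9,p12} | {p11} — 6 equivalence classes.

6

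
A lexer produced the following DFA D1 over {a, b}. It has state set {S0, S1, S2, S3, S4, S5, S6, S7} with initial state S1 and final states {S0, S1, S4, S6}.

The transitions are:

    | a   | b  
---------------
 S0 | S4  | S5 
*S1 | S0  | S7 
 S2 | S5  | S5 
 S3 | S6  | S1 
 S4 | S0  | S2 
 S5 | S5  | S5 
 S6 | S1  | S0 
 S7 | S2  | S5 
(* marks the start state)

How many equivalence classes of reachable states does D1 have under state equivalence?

Reachable states from the start: {S0,S1,S2,S4,S5,S7}. Unreachable: {S3,S6} — drop them.
Initial partition by acceptance: {S0,S1,S4} | {S2,S5,S7}.
No further refinement is possible. Final partition (2 blocks): {S0,S1,S4} | {S2,S5,S7}.

2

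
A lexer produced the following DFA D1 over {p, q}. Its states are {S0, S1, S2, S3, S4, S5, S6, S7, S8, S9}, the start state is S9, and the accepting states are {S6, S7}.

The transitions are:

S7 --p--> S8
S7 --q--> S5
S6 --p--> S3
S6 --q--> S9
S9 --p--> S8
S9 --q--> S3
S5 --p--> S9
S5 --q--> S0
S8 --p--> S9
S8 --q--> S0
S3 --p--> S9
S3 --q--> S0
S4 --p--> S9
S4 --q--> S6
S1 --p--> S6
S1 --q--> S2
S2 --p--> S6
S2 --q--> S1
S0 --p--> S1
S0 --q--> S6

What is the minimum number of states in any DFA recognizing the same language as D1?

5

First remove the unreachable states {S4,S5,S7}; 7 states remain.
Initial partition by acceptance: {S6} | {S0,S1,S2,S3,S8,S9}.
On input p, block {S0,S1,S2,S3,S8,S9} splits into {S0,S3,S8,S9} and {S1,S2}.
Split {S0,S3,S8,S9} by δ(·,p) → {S3,S8,S9} and {S0}.
On input q, block {S3,S8,S9} splits into {S3,S8} and {S9}.
No further refinement is possible. Final partition (5 blocks): {S6} | {S3,S8} | {S1,S2} | {S0} | {S9}.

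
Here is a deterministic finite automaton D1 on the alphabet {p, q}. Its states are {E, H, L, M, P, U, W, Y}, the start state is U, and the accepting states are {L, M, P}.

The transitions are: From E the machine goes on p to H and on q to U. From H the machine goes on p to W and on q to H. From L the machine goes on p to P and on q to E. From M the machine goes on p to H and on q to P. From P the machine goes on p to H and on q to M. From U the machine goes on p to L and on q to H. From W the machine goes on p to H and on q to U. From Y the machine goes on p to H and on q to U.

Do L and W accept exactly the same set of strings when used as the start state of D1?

First remove the unreachable states {Y}; 7 states remain.
P0 = {L,M,P} | {E,H,U,W}.
Refine {L,M,P} on symbol p: members go to different blocks, giving {M,P} and {L}.
Refine {E,H,U,W} on symbol p: members go to different blocks, giving {E,H,W} and {U}.
Split {E,H,W} by δ(·,q) → {E,W} and {H}.
No further refinement is possible. Final partition (5 blocks): {M,P} | {E,W} | {L} | {U} | {H}.
L and W end up in different blocks, so they are distinguishable. For instance, the string 'ε' is accepted from only L.

No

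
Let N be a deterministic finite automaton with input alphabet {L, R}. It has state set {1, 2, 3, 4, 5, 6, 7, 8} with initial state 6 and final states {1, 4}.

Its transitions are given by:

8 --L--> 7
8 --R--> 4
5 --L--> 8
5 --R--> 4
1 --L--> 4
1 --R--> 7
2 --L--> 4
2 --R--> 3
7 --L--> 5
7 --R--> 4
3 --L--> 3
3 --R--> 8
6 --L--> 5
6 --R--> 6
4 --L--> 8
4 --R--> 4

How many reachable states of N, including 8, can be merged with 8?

3

States {1,2,3} cannot be reached from the start state, so discard them.
Start with accepting vs non-accepting: {4} | {5,6,7,8}.
On input R, block {5,6,7,8} splits into {5,7,8} and {6}.
The partition is now stable with 3 blocks: {4} | {5,7,8} | {6}.
State 8 belongs to the block {5,7,8}, which has 3 states.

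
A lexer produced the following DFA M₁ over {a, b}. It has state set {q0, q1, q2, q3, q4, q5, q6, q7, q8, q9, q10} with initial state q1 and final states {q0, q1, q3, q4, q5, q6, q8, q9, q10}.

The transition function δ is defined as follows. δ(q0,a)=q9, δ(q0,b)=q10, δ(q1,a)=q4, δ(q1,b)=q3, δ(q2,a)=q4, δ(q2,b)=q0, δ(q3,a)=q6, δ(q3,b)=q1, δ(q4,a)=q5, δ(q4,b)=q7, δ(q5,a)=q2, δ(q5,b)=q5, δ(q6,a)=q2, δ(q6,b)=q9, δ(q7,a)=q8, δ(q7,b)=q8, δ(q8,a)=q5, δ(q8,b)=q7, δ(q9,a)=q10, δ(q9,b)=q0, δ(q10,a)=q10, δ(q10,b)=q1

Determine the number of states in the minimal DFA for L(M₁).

10

Every state is reachable, so we keep all 11.
Initial partition by acceptance: {q0,q1,q3,q4,q5,q6,q8,q9,q10} | {q2,q7}.
On input a, block {q0,q1,q3,q4,q5,q6,q8,q9,q10} splits into {q0,q1,q3,q4,q8,q9,q10} and {q5,q6}.
On input a, block {q0,q1,q3,q4,q8,q9,q10} splits into {q0,q1,q9,q10} and {q3,q4,q8}.
On input a, block {q0,q1,q9,q10} splits into {q0,q9,q10} and {q1}.
Refine {q0,q9,q10} on symbol b: members go to different blocks, giving {q0,q9} and {q10}.
Refine {q0,q9} on symbol a: members go to different blocks, giving {q0} and {q9}.
On input b, block {q2,q7} splits into {q2} and {q7}.
Refine {q5,q6} on symbol b: members go to different blocks, giving {q5} and {q6}.
On input a, block {q3,q4,q8} splits into {q4,q8} and {q3}.
Stable partition: {q0} | {q2} | {q5} | {q4,q8} | {q1} | {q10} | {q9} | {q7} | {q6} | {q3} — 10 equivalence classes.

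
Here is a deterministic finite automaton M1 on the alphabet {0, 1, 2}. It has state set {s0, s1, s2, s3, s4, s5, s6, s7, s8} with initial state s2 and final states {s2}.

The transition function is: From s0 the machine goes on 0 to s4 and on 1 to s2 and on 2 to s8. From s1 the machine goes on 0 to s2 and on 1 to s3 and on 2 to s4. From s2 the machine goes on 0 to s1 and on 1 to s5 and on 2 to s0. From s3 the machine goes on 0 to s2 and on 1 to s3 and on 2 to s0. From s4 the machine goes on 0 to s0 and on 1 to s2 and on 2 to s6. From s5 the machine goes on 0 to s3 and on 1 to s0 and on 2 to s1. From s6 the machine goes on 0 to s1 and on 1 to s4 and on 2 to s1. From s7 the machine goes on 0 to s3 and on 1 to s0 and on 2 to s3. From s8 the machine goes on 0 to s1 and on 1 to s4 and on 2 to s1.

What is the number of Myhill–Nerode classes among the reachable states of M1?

4

Reachable states from the start: {s0,s1,s2,s3,s4,s5,s6,s8}. Unreachable: {s7} — drop them.
Initial partition by acceptance: {s2} | {s0,s1,s3,s4,s5,s6,s8}.
Split {s0,s1,s3,s4,s5,s6,s8} by δ(·,0) → {s0,s4,s5,s6,s8} and {s1,s3}.
Refine {s0,s4,s5,s6,s8} on symbol 0: members go to different blocks, giving {s5,s6,s8} and {s0,s4}.
No further refinement is possible. Final partition (4 blocks): {s2} | {s5,s6,s8} | {s1,s3} | {s0,s4}.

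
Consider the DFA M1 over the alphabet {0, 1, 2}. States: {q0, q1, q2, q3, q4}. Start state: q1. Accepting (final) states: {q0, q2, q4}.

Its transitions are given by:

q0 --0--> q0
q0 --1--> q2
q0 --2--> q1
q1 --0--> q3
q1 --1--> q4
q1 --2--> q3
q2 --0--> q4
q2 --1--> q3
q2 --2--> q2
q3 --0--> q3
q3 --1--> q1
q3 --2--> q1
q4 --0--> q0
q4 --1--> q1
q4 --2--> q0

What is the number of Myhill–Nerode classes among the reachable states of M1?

All states are reachable from the start state.
Initial partition by acceptance: {q0,q2,q4} | {q1,q3}.
Split {q0,q2,q4} by δ(·,1) → {q2,q4} and {q0}.
On input 0, block {q2,q4} splits into {q2} and {q4}.
Refine {q1,q3} on symbol 1: members go to different blocks, giving {q1} and {q3}.
No further refinement is possible. Final partition (5 blocks): {q2} | {q1} | {q0} | {q4} | {q3}.

5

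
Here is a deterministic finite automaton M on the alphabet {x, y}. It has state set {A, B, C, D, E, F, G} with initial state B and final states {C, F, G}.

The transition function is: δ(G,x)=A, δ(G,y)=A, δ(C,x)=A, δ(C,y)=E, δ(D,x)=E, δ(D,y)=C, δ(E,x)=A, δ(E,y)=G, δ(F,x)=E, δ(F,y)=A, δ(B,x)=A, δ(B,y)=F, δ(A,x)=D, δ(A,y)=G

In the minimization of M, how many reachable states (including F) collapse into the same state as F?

Start with accepting vs non-accepting: {C,F,G} | {A,B,D,E}.
No further refinement is possible. Final partition (2 blocks): {C,F,G} | {A,B,D,E}.
State F belongs to the block {C,F,G}, which has 3 states.

3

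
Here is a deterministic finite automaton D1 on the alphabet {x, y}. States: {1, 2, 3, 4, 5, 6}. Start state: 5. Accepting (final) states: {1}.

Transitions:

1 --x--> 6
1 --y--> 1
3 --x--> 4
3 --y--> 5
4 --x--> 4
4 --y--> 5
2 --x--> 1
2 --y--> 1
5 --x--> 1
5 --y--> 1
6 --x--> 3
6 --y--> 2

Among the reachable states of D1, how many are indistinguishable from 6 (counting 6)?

3

Initial partition by acceptance: {1} | {2,3,4,5,6}.
Refine {2,3,4,5,6} on symbol x: members go to different blocks, giving {3,4,6} and {2,5}.
Stable partition: {1} | {3,4,6} | {2,5} — 3 equivalence classes.
State 6 belongs to the block {3,4,6}, which has 3 states.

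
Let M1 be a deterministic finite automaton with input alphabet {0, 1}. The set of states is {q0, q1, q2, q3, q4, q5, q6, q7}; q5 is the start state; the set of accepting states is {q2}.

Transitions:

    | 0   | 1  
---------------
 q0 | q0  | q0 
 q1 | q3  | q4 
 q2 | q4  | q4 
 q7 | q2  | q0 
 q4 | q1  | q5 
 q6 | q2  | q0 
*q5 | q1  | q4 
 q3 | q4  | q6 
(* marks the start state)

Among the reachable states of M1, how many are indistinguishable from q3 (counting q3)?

1

States {q7} cannot be reached from the start state, so discard them.
P0 = {q2} | {q0,q1,q3,q4,q5,q6}.
Refine {q0,q1,q3,q4,q5,q6} on symbol 0: members go to different blocks, giving {q0,q1,q3,q4,q5} and {q6}.
Refine {q0,q1,q3,q4,q5} on symbol 1: members go to different blocks, giving {q0,q1,q4,q5} and {q3}.
Refine {q0,q1,q4,q5} on symbol 0: members go to different blocks, giving {q0,q4,q5} and {q1}.
Split {q0,q4,q5} by δ(·,0) → {q4,q5} and {q0}.
The partition is now stable with 6 blocks: {q2} | {q4,q5} | {q6} | {q3} | {q1} | {q0}.
State q3 belongs to the block {q3}, which has 1 states.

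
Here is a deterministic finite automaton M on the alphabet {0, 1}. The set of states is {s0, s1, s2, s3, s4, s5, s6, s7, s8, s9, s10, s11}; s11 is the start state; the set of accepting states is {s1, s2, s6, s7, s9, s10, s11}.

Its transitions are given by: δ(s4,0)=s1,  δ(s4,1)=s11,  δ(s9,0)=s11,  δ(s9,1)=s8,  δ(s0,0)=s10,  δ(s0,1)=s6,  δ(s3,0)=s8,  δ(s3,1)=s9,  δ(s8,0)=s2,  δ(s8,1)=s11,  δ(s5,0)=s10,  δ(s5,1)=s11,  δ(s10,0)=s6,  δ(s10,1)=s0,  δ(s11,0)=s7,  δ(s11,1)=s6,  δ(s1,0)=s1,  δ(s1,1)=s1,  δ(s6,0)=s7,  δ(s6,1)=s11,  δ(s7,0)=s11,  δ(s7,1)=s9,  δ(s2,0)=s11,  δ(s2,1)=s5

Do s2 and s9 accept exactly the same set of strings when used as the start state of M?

Yes

Reachable states from the start: {s0,s2,s5,s6,s7,s8,s9,s10,s11}. Unreachable: {s1,s3,s4} — drop them.
Initial partition by acceptance: {s2,s6,s7,s9,s10,s11} | {s0,s5,s8}.
Refine {s2,s6,s7,s9,s10,s11} on symbol 1: members go to different blocks, giving {s2,s9,s10} and {s6,s7,s11}.
Refine {s6,s7,s11} on symbol 1: members go to different blocks, giving {s6,s11} and {s7}.
Stable partition: {s2,s9,s10} | {s0,s5,s8} | {s6,s11} | {s7} — 4 equivalence classes.
s2 and s9 lie in the same block of the stable partition, so they are equivalent — no string distinguishes them.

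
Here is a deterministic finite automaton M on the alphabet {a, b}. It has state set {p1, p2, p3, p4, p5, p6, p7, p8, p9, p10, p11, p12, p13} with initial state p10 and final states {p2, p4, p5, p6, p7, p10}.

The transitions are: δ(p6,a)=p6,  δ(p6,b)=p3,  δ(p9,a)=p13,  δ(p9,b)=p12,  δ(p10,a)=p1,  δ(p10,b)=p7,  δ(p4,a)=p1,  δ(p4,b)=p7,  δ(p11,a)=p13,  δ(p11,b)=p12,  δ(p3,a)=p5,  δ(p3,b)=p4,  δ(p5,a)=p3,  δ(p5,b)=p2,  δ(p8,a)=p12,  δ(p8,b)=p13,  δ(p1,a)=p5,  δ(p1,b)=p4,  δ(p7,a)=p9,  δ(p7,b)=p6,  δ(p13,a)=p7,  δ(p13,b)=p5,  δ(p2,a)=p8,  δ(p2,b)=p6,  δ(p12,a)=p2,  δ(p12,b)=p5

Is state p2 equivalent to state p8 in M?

States {p11} cannot be reached from the start state, so discard them.
Initial partition by acceptance: {p2,p4,p5,p6,p7,p10} | {p1,p3,p8,p9,p12,p13}.
Refine {p2,p4,p5,p6,p7,p10} on symbol a: members go to different blocks, giving {p2,p4,p5,p7,p10} and {p6}.
On input b, block {p2,p4,p5,p7,p10} splits into {p4,p5,p10} and {p2,p7}.
Refine {p1,p3,p8,p9,p12,p13} on symbol a: members go to different blocks, giving {p1,p3} and {p8,p9} and {p12,p13}.
The partition is now stable with 6 blocks: {p4,p5,p10} | {p1,p3} | {p6} | {p2,p7} | {p8,p9} | {p12,p13}.
p2 and p8 end up in different blocks, so they are distinguishable. For instance, the string 'ε' is accepted from only p2.

No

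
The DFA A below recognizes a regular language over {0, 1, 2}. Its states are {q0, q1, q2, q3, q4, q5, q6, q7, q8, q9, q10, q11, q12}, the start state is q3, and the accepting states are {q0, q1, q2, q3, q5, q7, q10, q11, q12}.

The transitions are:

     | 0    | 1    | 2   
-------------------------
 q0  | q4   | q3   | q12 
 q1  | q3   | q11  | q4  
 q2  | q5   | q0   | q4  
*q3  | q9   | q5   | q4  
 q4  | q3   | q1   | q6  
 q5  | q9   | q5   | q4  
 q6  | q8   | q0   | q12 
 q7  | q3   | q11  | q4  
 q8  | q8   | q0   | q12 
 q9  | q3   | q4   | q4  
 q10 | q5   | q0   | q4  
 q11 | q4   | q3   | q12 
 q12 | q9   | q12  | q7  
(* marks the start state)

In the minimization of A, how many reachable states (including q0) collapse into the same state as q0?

Reachable states from the start: {q0,q1,q3,q4,q5,q6,q7,q8,q9,q11,q12}. Unreachable: {q2,q10} — drop them.
Initial partition by acceptance: {q0,q1,q3,q5,q7,q11,q12} | {q4,q6,q8,q9}.
On input 0, block {q0,q1,q3,q5,q7,q11,q12} splits into {q0,q3,q5,q11,q12} and {q1,q7}.
Refine {q0,q3,q5,q11,q12} on symbol 2: members go to different blocks, giving {q0,q11} and {q3,q5} and {q12}.
Split {q4,q6,q8,q9} by δ(·,0) → {q4,q9} and {q6,q8}.
Split {q4,q9} by δ(·,1) → {q4} and {q9}.
The partition is now stable with 7 blocks: {q0,q11} | {q4} | {q1,q7} | {q3,q5} | {q12} | {q6,q8} | {q9}.
The equivalence class containing q0 is {q0,q11}, of size 2.

2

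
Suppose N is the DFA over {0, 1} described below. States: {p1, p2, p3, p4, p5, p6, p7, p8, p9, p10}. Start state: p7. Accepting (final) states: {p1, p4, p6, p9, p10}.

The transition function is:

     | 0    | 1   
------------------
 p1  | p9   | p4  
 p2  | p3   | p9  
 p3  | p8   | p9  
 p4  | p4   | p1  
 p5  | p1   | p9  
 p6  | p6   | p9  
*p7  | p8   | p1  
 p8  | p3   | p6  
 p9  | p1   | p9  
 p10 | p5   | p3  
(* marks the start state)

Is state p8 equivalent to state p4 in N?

Reachable states from the start: {p1,p3,p4,p6,p7,p8,p9}. Unreachable: {p2,p5,p10} — drop them.
Initial partition by acceptance: {p1,p4,p6,p9} | {p3,p7,p8}.
Stable partition: {p1,p4,p6,p9} | {p3,p7,p8} — 2 equivalence classes.
p8 and p4 end up in different blocks, so they are distinguishable. For instance, the string 'ε' is accepted from only p4.

No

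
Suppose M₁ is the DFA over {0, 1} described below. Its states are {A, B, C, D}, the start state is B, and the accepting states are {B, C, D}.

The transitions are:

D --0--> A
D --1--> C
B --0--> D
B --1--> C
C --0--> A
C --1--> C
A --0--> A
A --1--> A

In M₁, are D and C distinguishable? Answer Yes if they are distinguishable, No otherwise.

All states are reachable from the start state.
P0 = {B,C,D} | {A}.
On input 0, block {B,C,D} splits into {C,D} and {B}.
No further refinement is possible. Final partition (3 blocks): {C,D} | {A} | {B}.
D and C lie in the same block of the stable partition, so they are equivalent — no string distinguishes them.

No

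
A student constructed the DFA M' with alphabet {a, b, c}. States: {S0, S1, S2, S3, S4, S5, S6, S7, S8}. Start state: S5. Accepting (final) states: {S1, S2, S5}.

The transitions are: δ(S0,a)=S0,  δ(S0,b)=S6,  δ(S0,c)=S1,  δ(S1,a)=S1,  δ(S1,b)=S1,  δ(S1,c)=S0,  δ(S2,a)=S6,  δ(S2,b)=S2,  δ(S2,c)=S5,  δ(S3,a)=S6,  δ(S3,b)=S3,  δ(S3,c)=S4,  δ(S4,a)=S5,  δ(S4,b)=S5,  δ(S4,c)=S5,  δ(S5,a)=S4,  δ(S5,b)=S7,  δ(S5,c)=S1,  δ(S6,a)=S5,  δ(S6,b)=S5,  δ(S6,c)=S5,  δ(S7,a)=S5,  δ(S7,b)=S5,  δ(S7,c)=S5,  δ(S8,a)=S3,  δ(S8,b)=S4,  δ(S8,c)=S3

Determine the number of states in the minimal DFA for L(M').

Reachable states from the start: {S0,S1,S4,S5,S6,S7}. Unreachable: {S2,S3,S8} — drop them.
Initial partition by acceptance: {S1,S5} | {S0,S4,S6,S7}.
Refine {S1,S5} on symbol a: members go to different blocks, giving {S1} and {S5}.
Refine {S0,S4,S6,S7} on symbol a: members go to different blocks, giving {S4,S6,S7} and {S0}.
No further refinement is possible. Final partition (4 blocks): {S1} | {S4,S6,S7} | {S5} | {S0}.

4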